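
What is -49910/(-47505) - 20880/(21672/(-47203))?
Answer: 130060958452/2859801 ≈ 45479.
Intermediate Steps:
-49910/(-47505) - 20880/(21672/(-47203)) = -49910*(-1/47505) - 20880/(21672*(-1/47203)) = 9982/9501 - 20880/(-21672/47203) = 9982/9501 - 20880*(-47203/21672) = 9982/9501 + 13688870/301 = 130060958452/2859801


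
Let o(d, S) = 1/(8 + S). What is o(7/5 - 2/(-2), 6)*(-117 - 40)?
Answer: -157/14 ≈ -11.214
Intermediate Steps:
o(7/5 - 2/(-2), 6)*(-117 - 40) = (-117 - 40)/(8 + 6) = -157/14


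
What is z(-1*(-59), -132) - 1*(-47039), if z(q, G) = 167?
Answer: 47206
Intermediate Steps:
z(-1*(-59), -132) - 1*(-47039) = 167 - 1*(-47039) = 167 + 47039 = 47206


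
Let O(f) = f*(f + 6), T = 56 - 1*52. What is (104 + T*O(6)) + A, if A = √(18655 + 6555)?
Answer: 392 + √25210 ≈ 550.78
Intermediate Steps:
T = 4 (T = 56 - 52 = 4)
O(f) = f*(6 + f)
A = √25210 ≈ 158.78
(104 + T*O(6)) + A = (104 + 4*(6*(6 + 6))) + √25210 = (104 + 4*(6*12)) + √25210 = (104 + 4*72) + √25210 = (104 + 288) + √25210 = 392 + √25210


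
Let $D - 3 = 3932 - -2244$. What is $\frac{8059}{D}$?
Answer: $\frac{8059}{6179} \approx 1.3043$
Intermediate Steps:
$D = 6179$ ($D = 3 + \left(3932 - -2244\right) = 3 + \left(3932 + 2244\right) = 3 + 6176 = 6179$)
$\frac{8059}{D} = \frac{8059}{6179}$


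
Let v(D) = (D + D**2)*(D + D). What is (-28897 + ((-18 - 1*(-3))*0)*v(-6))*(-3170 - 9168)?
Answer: 356531186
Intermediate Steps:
v(D) = 2*D*(D + D**2) (v(D) = (D + D**2)*(2*D) = 2*D*(D + D**2))
(-28897 + ((-18 - 1*(-3))*0)*v(-6))*(-3170 - 9168) = (-28897 + ((-18 - 1*(-3))*0)*(2*(-6)**2*(1 - 6)))*(-3170 - 9168) = (-28897 + ((-18 + 3)*0)*(2*36*(-5)))*(-12338) = (-28897 - 15*0*(-360))*(-12338) = (-28897 + 0*(-360))*(-12338) = (-28897 + 0)*(-12338) = -28897*(-12338) = 356531186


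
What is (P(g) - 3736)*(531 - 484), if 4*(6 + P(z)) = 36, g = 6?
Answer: -175451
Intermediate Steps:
P(z) = 3 (P(z) = -6 + (¼)*36 = -6 + 9 = 3)
(P(g) - 3736)*(531 - 484) = (3 - 3736)*(531 - 484) = -3733*47 = -175451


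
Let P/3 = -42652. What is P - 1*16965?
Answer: -144921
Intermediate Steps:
P = -127956 (P = 3*(-42652) = -127956)
P - 1*16965 = -127956 - 1*16965 = -127956 - 16965 = -144921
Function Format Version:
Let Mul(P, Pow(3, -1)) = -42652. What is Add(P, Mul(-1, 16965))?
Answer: -144921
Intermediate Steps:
P = -127956 (P = Mul(3, -42652) = -127956)
Add(P, Mul(-1, 16965)) = Add(-127956, Mul(-1, 16965)) = Add(-127956, -16965) = -144921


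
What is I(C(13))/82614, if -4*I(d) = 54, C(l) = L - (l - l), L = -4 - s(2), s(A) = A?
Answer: -9/55076 ≈ -0.00016341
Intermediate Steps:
L = -6 (L = -4 - 1*2 = -4 - 2 = -6)
C(l) = -6 (C(l) = -6 - (l - l) = -6 - 1*0 = -6 + 0 = -6)
I(d) = -27/2 (I(d) = -¼*54 = -27/2)
I(C(13))/82614 = -27/2/82614 = -27/2*1/82614 = -9/55076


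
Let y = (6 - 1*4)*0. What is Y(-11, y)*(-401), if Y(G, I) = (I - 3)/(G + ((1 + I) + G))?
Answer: -401/7 ≈ -57.286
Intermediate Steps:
y = 0 (y = (6 - 4)*0 = 2*0 = 0)
Y(G, I) = (-3 + I)/(1 + I + 2*G) (Y(G, I) = (-3 + I)/(G + (1 + G + I)) = (-3 + I)/(1 + I + 2*G))
Y(-11, y)*(-401) = ((-3 + 0)/(1 + 0 + 2*(-11)))*(-401) = (-3/(1 + 0 - 22))*(-401) = (-3/(-21))*(-401) = -1/21*(-3)*(-401) = (⅐)*(-401) = -401/7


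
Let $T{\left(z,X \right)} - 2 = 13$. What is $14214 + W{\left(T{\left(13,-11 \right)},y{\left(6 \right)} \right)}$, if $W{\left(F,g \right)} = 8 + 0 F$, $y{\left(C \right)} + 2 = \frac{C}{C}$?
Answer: $14222$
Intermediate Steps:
$y{\left(C \right)} = -1$ ($y{\left(C \right)} = -2 + \frac{C}{C} = -2 + 1 = -1$)
$T{\left(z,X \right)} = 15$ ($T{\left(z,X \right)} = 2 + 13 = 15$)
$W{\left(F,g \right)} = 8$ ($W{\left(F,g \right)} = 8 + 0 = 8$)
$14214 + W{\left(T{\left(13,-11 \right)},y{\left(6 \right)} \right)} = 14214 + 8 = 14222$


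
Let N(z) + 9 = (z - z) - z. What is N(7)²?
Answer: 256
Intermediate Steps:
N(z) = -9 - z (N(z) = -9 + ((z - z) - z) = -9 + (0 - z) = -9 - z)
N(7)² = (-9 - 1*7)² = (-9 - 7)² = (-16)² = 256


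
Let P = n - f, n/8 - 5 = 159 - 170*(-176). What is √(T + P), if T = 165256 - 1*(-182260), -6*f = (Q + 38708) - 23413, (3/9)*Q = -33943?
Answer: √5163891/3 ≈ 757.47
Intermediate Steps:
n = 240672 (n = 40 + 8*(159 - 170*(-176)) = 40 + 8*(159 + 29920) = 40 + 8*30079 = 40 + 240632 = 240672)
Q = -101829 (Q = 3*(-33943) = -101829)
f = 43267/3 (f = -((-101829 + 38708) - 23413)/6 = -(-63121 - 23413)/6 = -⅙*(-86534) = 43267/3 ≈ 14422.)
T = 347516 (T = 165256 + 182260 = 347516)
P = 678749/3 (P = 240672 - 1*43267/3 = 240672 - 43267/3 = 678749/3 ≈ 2.2625e+5)
√(T + P) = √(347516 + 678749/3) = √(1721297/3) = √5163891/3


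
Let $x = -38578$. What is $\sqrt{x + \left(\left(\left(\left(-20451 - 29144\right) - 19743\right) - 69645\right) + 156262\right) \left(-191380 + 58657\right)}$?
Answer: $i \sqrt{2293359295} \approx 47889.0 i$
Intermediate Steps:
$\sqrt{x + \left(\left(\left(\left(-20451 - 29144\right) - 19743\right) - 69645\right) + 156262\right) \left(-191380 + 58657\right)} = \sqrt{-38578 + \left(\left(\left(\left(-20451 - 29144\right) - 19743\right) - 69645\right) + 156262\right) \left(-191380 + 58657\right)} = \sqrt{-38578 + \left(\left(\left(-49595 - 19743\right) - 69645\right) + 156262\right) \left(-132723\right)} = \sqrt{-38578 + \left(\left(-69338 - 69645\right) + 156262\right) \left(-132723\right)} = \sqrt{-38578 + \left(-138983 + 156262\right) \left(-132723\right)} = \sqrt{-38578 + 17279 \left(-132723\right)} = \sqrt{-38578 - 2293320717} = \sqrt{-2293359295} = i \sqrt{2293359295}$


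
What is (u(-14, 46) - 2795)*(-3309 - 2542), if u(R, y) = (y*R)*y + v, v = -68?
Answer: 190081437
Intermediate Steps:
u(R, y) = -68 + R*y**2 (u(R, y) = (y*R)*y - 68 = (R*y)*y - 68 = R*y**2 - 68 = -68 + R*y**2)
(u(-14, 46) - 2795)*(-3309 - 2542) = ((-68 - 14*46**2) - 2795)*(-3309 - 2542) = ((-68 - 14*2116) - 2795)*(-5851) = ((-68 - 29624) - 2795)*(-5851) = (-29692 - 2795)*(-5851) = -32487*(-5851) = 190081437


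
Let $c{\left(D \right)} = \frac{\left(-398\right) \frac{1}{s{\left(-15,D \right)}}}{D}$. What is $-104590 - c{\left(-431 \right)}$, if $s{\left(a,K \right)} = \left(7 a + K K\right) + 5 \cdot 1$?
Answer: $- \frac{8369280400088}{80019891} \approx -1.0459 \cdot 10^{5}$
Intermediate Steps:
$s{\left(a,K \right)} = 5 + K^{2} + 7 a$ ($s{\left(a,K \right)} = \left(7 a + K^{2}\right) + 5 = \left(K^{2} + 7 a\right) + 5 = 5 + K^{2} + 7 a$)
$c{\left(D \right)} = - \frac{398}{D \left(-100 + D^{2}\right)}$ ($c{\left(D \right)} = \frac{\left(-398\right) \frac{1}{5 + D^{2} + 7 \left(-15\right)}}{D} = \frac{\left(-398\right) \frac{1}{5 + D^{2} - 105}}{D} = \frac{\left(-398\right) \frac{1}{-100 + D^{2}}}{D} = - \frac{398}{D \left(-100 + D^{2}\right)}$)
$-104590 - c{\left(-431 \right)} = -104590 - - \frac{398}{\left(-431\right) \left(-100 + \left(-431\right)^{2}\right)} = -104590 - \left(-398\right) \left(- \frac{1}{431}\right) \frac{1}{-100 + 185761} = -104590 - \left(-398\right) \left(- \frac{1}{431}\right) \frac{1}{185661} = -104590 - \frac{398}{80019891} = - \frac{8369280400088}{80019891}$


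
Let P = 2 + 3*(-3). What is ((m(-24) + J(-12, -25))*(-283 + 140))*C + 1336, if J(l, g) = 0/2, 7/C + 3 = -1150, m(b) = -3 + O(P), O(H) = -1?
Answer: 1536404/1153 ≈ 1332.5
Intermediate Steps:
P = -7 (P = 2 - 9 = -7)
m(b) = -4 (m(b) = -3 - 1 = -4)
C = -7/1153 (C = 7/(-3 - 1150) = 7/(-1153) = 7*(-1/1153) = -7/1153 ≈ -0.0060711)
J(l, g) = 0 (J(l, g) = 0*(1/2) = 0)
((m(-24) + J(-12, -25))*(-283 + 140))*C + 1336 = ((-4 + 0)*(-283 + 140))*(-7/1153) + 1336 = -4*(-143)*(-7/1153) + 1336 = 572*(-7/1153) + 1336 = -4004/1153 + 1336 = 1536404/1153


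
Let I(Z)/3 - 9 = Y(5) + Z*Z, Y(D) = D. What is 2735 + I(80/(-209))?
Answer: 121321337/43681 ≈ 2777.4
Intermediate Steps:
I(Z) = 42 + 3*Z**2 (I(Z) = 27 + 3*(5 + Z*Z) = 27 + 3*(5 + Z**2) = 27 + (15 + 3*Z**2) = 42 + 3*Z**2)
2735 + I(80/(-209)) = 2735 + (42 + 3*(80/(-209))**2) = 2735 + (42 + 3*(80*(-1/209))**2) = 2735 + (42 + 3*(-80/209)**2) = 2735 + (42 + 3*(6400/43681)) = 2735 + (42 + 19200/43681) = 2735 + 1853802/43681 = 121321337/43681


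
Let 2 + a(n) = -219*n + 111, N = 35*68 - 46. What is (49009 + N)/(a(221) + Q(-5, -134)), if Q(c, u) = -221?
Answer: -51343/48511 ≈ -1.0584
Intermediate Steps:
N = 2334 (N = 2380 - 46 = 2334)
a(n) = 109 - 219*n (a(n) = -2 + (-219*n + 111) = -2 + (111 - 219*n) = 109 - 219*n)
(49009 + N)/(a(221) + Q(-5, -134)) = (49009 + 2334)/((109 - 219*221) - 221) = 51343/((109 - 48399) - 221) = 51343/(-48290 - 221) = 51343/(-48511) = 51343*(-1/48511) = -51343/48511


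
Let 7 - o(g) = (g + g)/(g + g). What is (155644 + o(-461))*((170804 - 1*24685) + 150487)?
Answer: 46166723900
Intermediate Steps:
o(g) = 6 (o(g) = 7 - (g + g)/(g + g) = 7 - 2*g/(2*g) = 7 - 2*g*1/(2*g) = 7 - 1*1 = 7 - 1 = 6)
(155644 + o(-461))*((170804 - 1*24685) + 150487) = (155644 + 6)*((170804 - 1*24685) + 150487) = 155650*((170804 - 24685) + 150487) = 155650*(146119 + 150487) = 155650*296606 = 46166723900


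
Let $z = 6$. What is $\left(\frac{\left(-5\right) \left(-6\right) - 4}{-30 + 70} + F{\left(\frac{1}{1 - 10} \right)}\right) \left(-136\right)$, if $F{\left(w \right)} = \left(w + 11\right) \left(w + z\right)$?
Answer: $- \frac{3567722}{405} \approx -8809.2$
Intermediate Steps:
$F{\left(w \right)} = \left(6 + w\right) \left(11 + w\right)$ ($F{\left(w \right)} = \left(w + 11\right) \left(w + 6\right) = \left(11 + w\right) \left(6 + w\right) = \left(6 + w\right) \left(11 + w\right)$)
$\left(\frac{\left(-5\right) \left(-6\right) - 4}{-30 + 70} + F{\left(\frac{1}{1 - 10} \right)}\right) \left(-136\right) = \left(\frac{\left(-5\right) \left(-6\right) - 4}{-30 + 70} + \left(66 + \left(\frac{1}{1 - 10}\right)^{2} + \frac{17}{1 - 10}\right)\right) \left(-136\right) = \left(\frac{30 - 4}{40} + \left(66 + \left(\frac{1}{-9}\right)^{2} + \frac{17}{-9}\right)\right) \left(-136\right) = \left(26 \cdot \frac{1}{40} + \left(66 + \left(- \frac{1}{9}\right)^{2} + 17 \left(- \frac{1}{9}\right)\right)\right) \left(-136\right) = \left(\frac{13}{20} + \left(66 + \frac{1}{81} - \frac{17}{9}\right)\right) \left(-136\right) = \left(\frac{13}{20} + \frac{5194}{81}\right) \left(-136\right) = \frac{104933}{1620} \left(-136\right) = - \frac{3567722}{405}$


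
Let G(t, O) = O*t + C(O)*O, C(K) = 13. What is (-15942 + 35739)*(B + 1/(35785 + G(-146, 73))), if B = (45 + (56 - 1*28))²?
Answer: 916990473995/8692 ≈ 1.0550e+8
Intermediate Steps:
G(t, O) = 13*O + O*t (G(t, O) = O*t + 13*O = 13*O + O*t)
B = 5329 (B = (45 + (56 - 28))² = (45 + 28)² = 73² = 5329)
(-15942 + 35739)*(B + 1/(35785 + G(-146, 73))) = (-15942 + 35739)*(5329 + 1/(35785 + 73*(13 - 146))) = 19797*(5329 + 1/(35785 + 73*(-133))) = 19797*(5329 + 1/(35785 - 9709)) = 19797*(5329 + 1/26076) = 19797*(138959005/26076) = 916990473995/8692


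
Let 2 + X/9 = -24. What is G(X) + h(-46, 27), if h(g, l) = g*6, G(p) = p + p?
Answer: -744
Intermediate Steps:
X = -234 (X = -18 + 9*(-24) = -18 - 216 = -234)
G(p) = 2*p
h(g, l) = 6*g
G(X) + h(-46, 27) = 2*(-234) + 6*(-46) = -468 - 276 = -744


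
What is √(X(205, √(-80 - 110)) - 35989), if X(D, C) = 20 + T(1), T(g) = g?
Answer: 8*I*√562 ≈ 189.65*I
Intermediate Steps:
X(D, C) = 21 (X(D, C) = 20 + 1 = 21)
√(X(205, √(-80 - 110)) - 35989) = √(21 - 35989) = √(-35968) = 8*I*√562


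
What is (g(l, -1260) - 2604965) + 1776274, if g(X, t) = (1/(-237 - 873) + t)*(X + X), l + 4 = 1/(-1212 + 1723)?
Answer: -77387856404/94535 ≈ -8.1862e+5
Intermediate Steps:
l = -2043/511 (l = -4 + 1/(-1212 + 1723) = -4 + 1/511 = -2043/511 ≈ -3.9980)
g(X, t) = 2*X*(-1/1110 + t) (g(X, t) = (1/(-1110) + t)*(2*X) = (-1/1110 + t)*(2*X) = 2*X*(-1/1110 + t))
(g(l, -1260) - 2604965) + 1776274 = ((1/555)*(-2043/511)*(-1 + 1110*(-1260)) - 2604965) + 1776274 = ((1/555)*(-2043/511)*(-1 - 1398600) - 2604965) + 1776274 = ((1/555)*(-2043/511)*(-1398601) - 2604965) + 1776274 = (952447281/94535 - 2604965) + 1776274 = -245307918994/94535 + 1776274 = -77387856404/94535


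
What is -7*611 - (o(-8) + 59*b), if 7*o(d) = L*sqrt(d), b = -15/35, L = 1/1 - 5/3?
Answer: -29762/7 + 4*I*sqrt(2)/21 ≈ -4251.7 + 0.26937*I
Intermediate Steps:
L = -2/3 (L = 1*1 - 5*1/3 = 1 - 5/3 = -2/3 ≈ -0.66667)
b = -3/7 (b = -15*1/35 = -3/7 ≈ -0.42857)
o(d) = -2*sqrt(d)/21 (o(d) = (-2*sqrt(d)/3)/7 = -2*sqrt(d)/21)
-7*611 - (o(-8) + 59*b) = -7*611 - (-4*I*sqrt(2)/21 + 59*(-3/7)) = -4277 - (-4*I*sqrt(2)/21 - 177/7) = -4277 - (-177/7 - 4*I*sqrt(2)/21) = -4277 + (177/7 + 4*I*sqrt(2)/21) = -29762/7 + 4*I*sqrt(2)/21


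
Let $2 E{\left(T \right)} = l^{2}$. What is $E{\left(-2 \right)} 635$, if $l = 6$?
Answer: $11430$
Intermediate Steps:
$E{\left(T \right)} = 18$ ($E{\left(T \right)} = \frac{6^{2}}{2} = \frac{1}{2} \cdot 36 = 18$)
$E{\left(-2 \right)} 635 = 18 \cdot 635 = 11430$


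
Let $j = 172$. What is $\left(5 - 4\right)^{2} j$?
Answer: $172$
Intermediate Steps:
$\left(5 - 4\right)^{2} j = \left(5 - 4\right)^{2} \cdot 172 = 1^{2} \cdot 172 = 1 \cdot 172 = 172$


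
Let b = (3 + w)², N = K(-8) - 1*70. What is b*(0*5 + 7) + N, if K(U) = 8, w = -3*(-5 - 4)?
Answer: 6238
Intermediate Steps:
w = 27 (w = -3*(-9) = 27)
N = -62 (N = 8 - 1*70 = 8 - 70 = -62)
b = 900 (b = (3 + 27)² = 30² = 900)
b*(0*5 + 7) + N = 900*(0*5 + 7) - 62 = 900*(0 + 7) - 62 = 900*7 - 62 = 6300 - 62 = 6238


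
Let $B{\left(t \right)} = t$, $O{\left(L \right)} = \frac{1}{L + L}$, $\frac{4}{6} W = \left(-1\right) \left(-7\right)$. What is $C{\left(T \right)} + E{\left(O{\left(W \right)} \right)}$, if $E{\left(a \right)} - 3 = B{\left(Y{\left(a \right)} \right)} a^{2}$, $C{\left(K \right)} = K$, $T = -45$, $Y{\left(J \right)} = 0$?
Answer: $-42$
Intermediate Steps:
$W = \frac{21}{2}$ ($W = \frac{3 \left(\left(-1\right) \left(-7\right)\right)}{2} = \frac{3}{2} \cdot 7 = \frac{21}{2} \approx 10.5$)
$O{\left(L \right)} = \frac{1}{2 L}$
$E{\left(a \right)} = 3$ ($E{\left(a \right)} = 3 + 0 a^{2} = 3 + 0 = 3$)
$C{\left(T \right)} + E{\left(O{\left(W \right)} \right)} = -45 + 3 = -42$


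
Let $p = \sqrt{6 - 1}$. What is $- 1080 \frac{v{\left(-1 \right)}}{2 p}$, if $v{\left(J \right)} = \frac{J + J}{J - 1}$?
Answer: $- 108 \sqrt{5} \approx -241.5$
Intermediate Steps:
$p = \sqrt{5} \approx 2.2361$
$v{\left(J \right)} = \frac{2 J}{-1 + J}$
$- 1080 \frac{v{\left(-1 \right)}}{2 p} = - 1080 \frac{2 \left(-1\right) \frac{1}{-1 - 1}}{2 \sqrt{5}} = - 1080 \cdot 2 \left(-1\right) \frac{1}{-2} \frac{\sqrt{5}}{10} = - 1080 \cdot 2 \left(-1\right) \left(- \frac{1}{2}\right) \frac{\sqrt{5}}{10} = - 1080 \cdot 1 \frac{\sqrt{5}}{10} = - 1080 \frac{\sqrt{5}}{10} = - 108 \sqrt{5}$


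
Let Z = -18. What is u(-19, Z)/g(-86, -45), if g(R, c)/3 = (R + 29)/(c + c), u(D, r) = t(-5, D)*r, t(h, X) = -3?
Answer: 540/19 ≈ 28.421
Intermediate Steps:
u(D, r) = -3*r
g(R, c) = 3*(29 + R)/(2*c) (g(R, c) = 3*((R + 29)/(c + c)) = 3*((29 + R)/((2*c))) = 3*((29 + R)*(1/(2*c))) = 3*((29 + R)/(2*c)) = 3*(29 + R)/(2*c))
u(-19, Z)/g(-86, -45) = (-3*(-18))/(((3/2)*(29 - 86)/(-45))) = 54/(((3/2)*(-1/45)*(-57))) = 54/(19/10) = 54*(10/19) = 540/19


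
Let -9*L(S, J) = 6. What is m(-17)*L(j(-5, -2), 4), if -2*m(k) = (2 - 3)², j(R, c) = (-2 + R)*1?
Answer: ⅓ ≈ 0.33333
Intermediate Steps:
j(R, c) = -2 + R
L(S, J) = -⅔ (L(S, J) = -⅑*6 = -⅔)
m(k) = -½ (m(k) = -(2 - 3)²/2 = -½*(-1)² = -½*1 = -½)
m(-17)*L(j(-5, -2), 4) = -½*(-⅔) = ⅓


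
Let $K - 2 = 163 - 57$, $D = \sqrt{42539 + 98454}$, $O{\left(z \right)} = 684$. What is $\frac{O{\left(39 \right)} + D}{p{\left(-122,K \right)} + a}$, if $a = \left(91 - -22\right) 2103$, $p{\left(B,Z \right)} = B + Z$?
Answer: $\frac{684}{237625} + \frac{\sqrt{140993}}{237625} \approx 0.0044587$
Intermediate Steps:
$D = \sqrt{140993} \approx 375.49$
$K = 108$ ($K = 2 + \left(163 - 57\right) = 2 + 106 = 108$)
$a = 237639$ ($a = \left(91 + 22\right) 2103 = 113 \cdot 2103 = 237639$)
$\frac{O{\left(39 \right)} + D}{p{\left(-122,K \right)} + a} = \frac{684 + \sqrt{140993}}{\left(-122 + 108\right) + 237639} = \frac{684 + \sqrt{140993}}{-14 + 237639} = \frac{684 + \sqrt{140993}}{237625} = \left(684 + \sqrt{140993}\right) \frac{1}{237625} = \frac{684}{237625} + \frac{\sqrt{140993}}{237625}$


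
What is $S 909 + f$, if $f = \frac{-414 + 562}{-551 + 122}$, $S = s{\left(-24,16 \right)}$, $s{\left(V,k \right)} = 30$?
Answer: $\frac{11698682}{429} \approx 27270.0$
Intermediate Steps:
$S = 30$
$f = - \frac{148}{429}$ ($f = \frac{148}{-429} = 148 \left(- \frac{1}{429}\right) = - \frac{148}{429} \approx -0.34499$)
$S 909 + f = 30 \cdot 909 - \frac{148}{429} = 27270 - \frac{148}{429} = \frac{11698682}{429}$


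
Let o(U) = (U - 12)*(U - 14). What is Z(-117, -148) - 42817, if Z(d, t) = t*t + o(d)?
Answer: -4014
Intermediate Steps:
o(U) = (-14 + U)*(-12 + U) (o(U) = (-12 + U)*(-14 + U) = (-14 + U)*(-12 + U))
Z(d, t) = 168 + d² + t² - 26*d (Z(d, t) = t*t + (168 + d² - 26*d) = t² + (168 + d² - 26*d) = 168 + d² + t² - 26*d)
Z(-117, -148) - 42817 = (168 + (-117)² + (-148)² - 26*(-117)) - 42817 = (168 + 13689 + 21904 + 3042) - 42817 = 38803 - 42817 = -4014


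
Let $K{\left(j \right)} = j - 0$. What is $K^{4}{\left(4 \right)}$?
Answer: $256$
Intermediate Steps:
$K{\left(j \right)} = j$ ($K{\left(j \right)} = j + 0 = j$)
$K^{4}{\left(4 \right)} = 4^{4} = 256$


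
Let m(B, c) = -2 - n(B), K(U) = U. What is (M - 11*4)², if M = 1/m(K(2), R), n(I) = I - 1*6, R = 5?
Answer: 7569/4 ≈ 1892.3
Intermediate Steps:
n(I) = -6 + I (n(I) = I - 6 = -6 + I)
m(B, c) = 4 - B (m(B, c) = -2 - (-6 + B) = -2 + (6 - B) = 4 - B)
M = ½ (M = 1/(4 - 1*2) = 1/(4 - 2) = 1/2 = ½ ≈ 0.50000)
(M - 11*4)² = (½ - 11*4)² = (½ - 44)² = (-87/2)² = 7569/4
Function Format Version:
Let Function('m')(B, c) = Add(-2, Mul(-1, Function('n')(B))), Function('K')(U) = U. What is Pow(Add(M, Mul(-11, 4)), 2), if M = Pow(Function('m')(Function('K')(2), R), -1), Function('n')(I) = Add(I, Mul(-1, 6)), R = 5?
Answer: Rational(7569, 4) ≈ 1892.3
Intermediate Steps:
Function('n')(I) = Add(-6, I) (Function('n')(I) = Add(I, -6) = Add(-6, I))
Function('m')(B, c) = Add(4, Mul(-1, B)) (Function('m')(B, c) = Add(-2, Mul(-1, Add(-6, B))) = Add(-2, Add(6, Mul(-1, B))) = Add(4, Mul(-1, B)))
M = Rational(1, 2) (M = Pow(Add(4, Mul(-1, 2)), -1) = Pow(Add(4, -2), -1) = Pow(2, -1) = Rational(1, 2) ≈ 0.50000)
Pow(Add(M, Mul(-11, 4)), 2) = Pow(Add(Rational(1, 2), Mul(-11, 4)), 2) = Pow(Add(Rational(1, 2), -44), 2) = Pow(Rational(-87, 2), 2) = Rational(7569, 4)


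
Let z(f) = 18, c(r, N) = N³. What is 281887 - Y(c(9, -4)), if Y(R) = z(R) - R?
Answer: 281805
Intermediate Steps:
Y(R) = 18 - R
281887 - Y(c(9, -4)) = 281887 - (18 - 1*(-4)³) = 281887 - (18 - 1*(-64)) = 281887 - (18 + 64) = 281887 - 1*82 = 281887 - 82 = 281805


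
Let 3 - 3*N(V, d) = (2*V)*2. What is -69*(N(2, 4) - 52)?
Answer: 3703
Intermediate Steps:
N(V, d) = 1 - 4*V/3 (N(V, d) = 1 - 2*V*2/3 = 1 - 4*V/3)
-69*(N(2, 4) - 52) = -69*((1 - 4/3*2) - 52) = -69*((1 - 8/3) - 52) = -69*(-5/3 - 52) = -69*(-161/3) = 3703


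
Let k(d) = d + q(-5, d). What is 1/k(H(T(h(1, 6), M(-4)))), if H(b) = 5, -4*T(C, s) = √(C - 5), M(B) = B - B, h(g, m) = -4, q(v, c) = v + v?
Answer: -⅕ ≈ -0.20000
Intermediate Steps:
q(v, c) = 2*v
M(B) = 0
T(C, s) = -√(-5 + C)/4 (T(C, s) = -√(C - 5)/4 = -√(-5 + C)/4)
k(d) = -10 + d (k(d) = d + 2*(-5) = d - 10 = -10 + d)
1/k(H(T(h(1, 6), M(-4)))) = 1/(-10 + 5) = 1/(-5) = -⅕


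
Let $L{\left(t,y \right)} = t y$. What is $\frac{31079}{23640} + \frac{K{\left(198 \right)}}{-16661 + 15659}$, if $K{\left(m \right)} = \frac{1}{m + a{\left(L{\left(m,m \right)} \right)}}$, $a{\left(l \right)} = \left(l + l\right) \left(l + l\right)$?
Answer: $\frac{15954172312002913}{12135417273908280} \approx 1.3147$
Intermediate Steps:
$a{\left(l \right)} = 4 l^{2}$ ($a{\left(l \right)} = 2 l 2 l = 4 l^{2}$)
$K{\left(m \right)} = \frac{1}{m + 4 m^{4}}$ ($K{\left(m \right)} = \frac{1}{m + 4 \left(m m\right)^{2}} = \frac{1}{m + 4 \left(m^{2}\right)^{2}} = \frac{1}{m + 4 m^{4}}$)
$\frac{31079}{23640} + \frac{K{\left(198 \right)}}{-16661 + 15659} = \frac{31079}{23640} + \frac{1}{\left(198 + 4 \cdot 198^{4}\right) \left(-16661 + 15659\right)} = 31079 \cdot \frac{1}{23640} + \frac{1}{\left(198 + 4 \cdot 1536953616\right) \left(-1002\right)} = \frac{31079}{23640} + \frac{1}{198 + 6147814464} \left(- \frac{1}{1002}\right) = \frac{31079}{23640} + \frac{1}{6147814662} \left(- \frac{1}{1002}\right) = \frac{31079}{23640} - \frac{1}{6160110291324} = \frac{15954172312002913}{12135417273908280}$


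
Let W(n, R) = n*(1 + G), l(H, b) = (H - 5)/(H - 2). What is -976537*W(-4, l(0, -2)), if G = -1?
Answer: 0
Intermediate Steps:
l(H, b) = (-5 + H)/(-2 + H)
W(n, R) = 0 (W(n, R) = n*(1 - 1) = n*0 = 0)
-976537*W(-4, l(0, -2)) = -976537*0 = 0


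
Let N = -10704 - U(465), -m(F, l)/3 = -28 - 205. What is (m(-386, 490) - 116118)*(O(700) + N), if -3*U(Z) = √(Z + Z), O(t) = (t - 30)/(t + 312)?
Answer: 625096492491/506 - 38473*√930 ≈ 1.2342e+9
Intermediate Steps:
m(F, l) = 699 (m(F, l) = -3*(-28 - 205) = -3*(-233) = 699)
O(t) = (-30 + t)/(312 + t)
U(Z) = -√2*√Z/3 (U(Z) = -√(Z + Z)/3 = -√2*√Z/3)
N = -10704 + √930/3 (N = -10704 - (-1)*√2*√465/3 = -10704 - (-1)*√930/3 = -10704 + √930/3 ≈ -10694.)
(m(-386, 490) - 116118)*(O(700) + N) = (699 - 116118)*((-30 + 700)/(312 + 700) + (-10704 + √930/3)) = -115419*(670/1012 + (-10704 + √930/3)) = -115419*((1/1012)*670 + (-10704 + √930/3)) = -115419*(335/506 + (-10704 + √930/3)) = -115419*(-5415889/506 + √930/3) = 625096492491/506 - 38473*√930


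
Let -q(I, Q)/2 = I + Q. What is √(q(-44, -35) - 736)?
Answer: 17*I*√2 ≈ 24.042*I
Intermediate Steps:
q(I, Q) = -2*I - 2*Q (q(I, Q) = -2*(I + Q) = -2*I - 2*Q)
√(q(-44, -35) - 736) = √((-2*(-44) - 2*(-35)) - 736) = √((88 + 70) - 736) = √(158 - 736) = √(-578) = 17*I*√2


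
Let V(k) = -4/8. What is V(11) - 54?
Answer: -109/2 ≈ -54.500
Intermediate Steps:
V(k) = -1/2 (V(k) = -4*1/8 = -1/2)
V(11) - 54 = -1/2 - 54 = -109/2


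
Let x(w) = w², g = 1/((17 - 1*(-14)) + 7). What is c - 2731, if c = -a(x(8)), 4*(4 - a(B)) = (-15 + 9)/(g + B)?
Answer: -2218104/811 ≈ -2735.0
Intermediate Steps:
g = 1/38 (g = 1/((17 + 14) + 7) = 1/(31 + 7) = 1/38 ≈ 0.026316)
a(B) = 4 + 3/(2*(1/38 + B)) (a(B) = 4 - (-15 + 9)/(4*(1/38 + B)) = 4 - (-3)/(2*(1/38 + B)) = 4 + 3/(2*(1/38 + B)))
c = -3263/811 (c = -(61 + 152*8²)/(1 + 38*8²) = -(61 + 152*64)/(1 + 38*64) = -(61 + 9728)/(1 + 2432) = -9789/2433 = -1*3263/811 = -3263/811 ≈ -4.0234)
c - 2731 = -3263/811 - 2731 = -2218104/811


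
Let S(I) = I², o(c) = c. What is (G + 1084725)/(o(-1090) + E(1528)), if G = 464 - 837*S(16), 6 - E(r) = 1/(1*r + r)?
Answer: -2661522352/3312705 ≈ -803.43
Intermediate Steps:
E(r) = 6 - 1/(2*r) (E(r) = 6 - 1/(1*r + r) = 6 - 1/(r + r) = 6 - 1/(2*r))
G = -213808 (G = 464 - 837*16² = 464 - 837*256 = 464 - 214272 = -213808)
(G + 1084725)/(o(-1090) + E(1528)) = (-213808 + 1084725)/(-1090 + (6 - ½/1528)) = 870917/(-1090 + (6 - ½*1/1528)) = 870917/(-1090 + (6 - 1/3056)) = 870917/(-1090 + 18335/3056) = 870917/(-3312705/3056) = 870917*(-3056/3312705) = -2661522352/3312705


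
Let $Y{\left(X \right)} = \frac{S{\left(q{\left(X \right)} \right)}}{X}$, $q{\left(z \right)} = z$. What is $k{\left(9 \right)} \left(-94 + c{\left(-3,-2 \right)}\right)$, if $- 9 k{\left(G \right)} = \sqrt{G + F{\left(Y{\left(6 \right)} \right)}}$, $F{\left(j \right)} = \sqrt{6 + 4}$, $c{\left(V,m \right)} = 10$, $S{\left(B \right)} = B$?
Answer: $\frac{28 \sqrt{9 + \sqrt{10}}}{3} \approx 32.549$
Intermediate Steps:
$Y{\left(X \right)} = 1$ ($Y{\left(X \right)} = \frac{X}{X} = 1$)
$F{\left(j \right)} = \sqrt{10}$
$k{\left(G \right)} = - \frac{\sqrt{G + \sqrt{10}}}{9}$
$k{\left(9 \right)} \left(-94 + c{\left(-3,-2 \right)}\right) = - \frac{\sqrt{9 + \sqrt{10}}}{9} \left(-94 + 10\right) = - \frac{\sqrt{9 + \sqrt{10}}}{9} \left(-84\right) = \frac{28 \sqrt{9 + \sqrt{10}}}{3}$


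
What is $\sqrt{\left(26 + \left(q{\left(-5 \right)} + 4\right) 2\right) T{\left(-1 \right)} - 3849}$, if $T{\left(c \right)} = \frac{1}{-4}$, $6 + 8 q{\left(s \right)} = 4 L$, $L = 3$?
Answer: $\frac{i \sqrt{61726}}{4} \approx 62.112 i$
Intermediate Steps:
$q{\left(s \right)} = \frac{3}{4}$ ($q{\left(s \right)} = - \frac{3}{4} + \frac{4 \cdot 3}{8} = - \frac{3}{4} + \frac{1}{8} \cdot 12 = - \frac{3}{4} + \frac{3}{2} = \frac{3}{4}$)
$T{\left(c \right)} = - \frac{1}{4}$
$\sqrt{\left(26 + \left(q{\left(-5 \right)} + 4\right) 2\right) T{\left(-1 \right)} - 3849} = \sqrt{\left(26 + \left(\frac{3}{4} + 4\right) 2\right) \left(- \frac{1}{4}\right) - 3849} = \sqrt{\left(26 + \frac{19}{4} \cdot 2\right) \left(- \frac{1}{4}\right) - 3849} = \sqrt{\left(26 + \frac{19}{2}\right) \left(- \frac{1}{4}\right) - 3849} = \sqrt{\frac{71}{2} \left(- \frac{1}{4}\right) - 3849} = \sqrt{- \frac{71}{8} - 3849} = \sqrt{- \frac{30863}{8}} = \frac{i \sqrt{61726}}{4}$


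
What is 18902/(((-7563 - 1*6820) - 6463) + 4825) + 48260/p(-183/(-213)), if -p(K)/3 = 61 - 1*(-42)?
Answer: -779014178/4950489 ≈ -157.36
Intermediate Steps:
p(K) = -309 (p(K) = -3*(61 - 1*(-42)) = -3*(61 + 42) = -3*103 = -309)
18902/(((-7563 - 1*6820) - 6463) + 4825) + 48260/p(-183/(-213)) = 18902/(((-7563 - 1*6820) - 6463) + 4825) + 48260/(-309) = 18902/(((-7563 - 6820) - 6463) + 4825) + 48260*(-1/309) = 18902/((-14383 - 6463) + 4825) - 48260/309 = 18902/(-20846 + 4825) - 48260/309 = 18902/(-16021) - 48260/309 = 18902*(-1/16021) - 48260/309 = -18902/16021 - 48260/309 = -779014178/4950489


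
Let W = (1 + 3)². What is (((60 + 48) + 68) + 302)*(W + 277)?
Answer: 140054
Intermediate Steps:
W = 16 (W = 4² = 16)
(((60 + 48) + 68) + 302)*(W + 277) = (((60 + 48) + 68) + 302)*(16 + 277) = ((108 + 68) + 302)*293 = (176 + 302)*293 = 478*293 = 140054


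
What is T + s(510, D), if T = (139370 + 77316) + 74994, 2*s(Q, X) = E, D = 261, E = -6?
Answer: 291677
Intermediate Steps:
s(Q, X) = -3 (s(Q, X) = (½)*(-6) = -3)
T = 291680 (T = 216686 + 74994 = 291680)
T + s(510, D) = 291680 - 3 = 291677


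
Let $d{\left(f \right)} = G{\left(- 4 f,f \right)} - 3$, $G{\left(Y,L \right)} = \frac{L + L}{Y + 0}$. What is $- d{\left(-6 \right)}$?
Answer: $\frac{7}{2} \approx 3.5$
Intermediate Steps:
$G{\left(Y,L \right)} = \frac{2 L}{Y}$
$d{\left(f \right)} = - \frac{7}{2}$ ($d{\left(f \right)} = \frac{2 f}{\left(-4\right) f} - 3 = 2 f \left(- \frac{1}{4 f}\right) - 3 = - \frac{1}{2} - 3 = - \frac{7}{2}$)
$- d{\left(-6 \right)} = \left(-1\right) \left(- \frac{7}{2}\right) = \frac{7}{2}$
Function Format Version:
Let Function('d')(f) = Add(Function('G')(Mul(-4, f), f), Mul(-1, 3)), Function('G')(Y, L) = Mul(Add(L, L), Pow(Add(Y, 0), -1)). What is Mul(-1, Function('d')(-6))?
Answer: Rational(7, 2) ≈ 3.5000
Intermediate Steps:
Function('G')(Y, L) = Mul(2, L, Pow(Y, -1)) (Function('G')(Y, L) = Mul(Mul(2, L), Pow(Y, -1)) = Mul(2, L, Pow(Y, -1)))
Function('d')(f) = Rational(-7, 2) (Function('d')(f) = Add(Mul(2, f, Pow(Mul(-4, f), -1)), Mul(-1, 3)) = Add(Mul(2, f, Mul(Rational(-1, 4), Pow(f, -1))), -3) = Add(Rational(-1, 2), -3) = Rational(-7, 2))
Mul(-1, Function('d')(-6)) = Mul(-1, Rational(-7, 2)) = Rational(7, 2)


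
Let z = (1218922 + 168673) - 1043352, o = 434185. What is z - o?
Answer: -89942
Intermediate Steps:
z = 344243 (z = 1387595 - 1043352 = 344243)
z - o = 344243 - 1*434185 = 344243 - 434185 = -89942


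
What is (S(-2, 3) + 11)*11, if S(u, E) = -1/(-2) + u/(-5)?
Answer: 1309/10 ≈ 130.90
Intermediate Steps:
S(u, E) = ½ - u/5 (S(u, E) = -1*(-½) + u*(-⅕) = ½ - u/5)
(S(-2, 3) + 11)*11 = ((½ - ⅕*(-2)) + 11)*11 = ((½ + ⅖) + 11)*11 = (9/10 + 11)*11 = (119/10)*11 = 1309/10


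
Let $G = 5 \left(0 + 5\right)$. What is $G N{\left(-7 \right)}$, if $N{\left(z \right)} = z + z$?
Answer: $-350$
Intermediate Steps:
$G = 25$ ($G = 5 \cdot 5 = 25$)
$N{\left(z \right)} = 2 z$
$G N{\left(-7 \right)} = 25 \cdot 2 \left(-7\right) = 25 \left(-14\right) = -350$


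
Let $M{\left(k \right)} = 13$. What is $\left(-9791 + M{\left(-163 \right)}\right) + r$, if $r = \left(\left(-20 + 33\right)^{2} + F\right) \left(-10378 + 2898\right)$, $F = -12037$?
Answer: $88762862$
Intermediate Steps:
$r = 88772640$ ($r = \left(\left(-20 + 33\right)^{2} - 12037\right) \left(-10378 + 2898\right) = \left(13^{2} - 12037\right) \left(-7480\right) = \left(169 - 12037\right) \left(-7480\right) = \left(-11868\right) \left(-7480\right) = 88772640$)
$\left(-9791 + M{\left(-163 \right)}\right) + r = \left(-9791 + 13\right) + 88772640 = -9778 + 88772640 = 88762862$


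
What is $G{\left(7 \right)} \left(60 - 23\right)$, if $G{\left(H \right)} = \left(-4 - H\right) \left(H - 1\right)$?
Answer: $-2442$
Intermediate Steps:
$G{\left(H \right)} = \left(-1 + H\right) \left(-4 - H\right)$ ($G{\left(H \right)} = \left(-4 - H\right) \left(-1 + H\right) = \left(-1 + H\right) \left(-4 - H\right)$)
$G{\left(7 \right)} \left(60 - 23\right) = \left(4 - 7^{2} - 21\right) \left(60 - 23\right) = \left(4 - 49 - 21\right) 37 = \left(-66\right) 37 = -2442$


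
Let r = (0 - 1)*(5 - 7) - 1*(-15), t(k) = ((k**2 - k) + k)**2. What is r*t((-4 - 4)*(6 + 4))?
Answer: 696320000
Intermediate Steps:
t(k) = k**4 (t(k) = (k**2)**2 = k**4)
r = 17 (r = -1*(-2) + 15 = 2 + 15 = 17)
r*t((-4 - 4)*(6 + 4)) = 17*((-4 - 4)*(6 + 4))**4 = 17*(-8*10)**4 = 17*(-80)**4 = 17*40960000 = 696320000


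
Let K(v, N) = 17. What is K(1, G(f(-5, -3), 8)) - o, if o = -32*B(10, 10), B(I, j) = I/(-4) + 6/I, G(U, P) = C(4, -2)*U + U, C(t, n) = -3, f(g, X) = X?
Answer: -219/5 ≈ -43.800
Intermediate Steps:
G(U, P) = -2*U (G(U, P) = -3*U + U = -2*U)
B(I, j) = 6/I - I/4 (B(I, j) = I*(-¼) + 6/I = -I/4 + 6/I = 6/I - I/4)
o = 304/5 (o = -32*(6/10 - ¼*10) = -32*(6*(⅒) - 5/2) = -32*(⅗ - 5/2) = -32*(-19/10) = 304/5 ≈ 60.800)
K(1, G(f(-5, -3), 8)) - o = 17 - 1*304/5 = 17 - 304/5 = -219/5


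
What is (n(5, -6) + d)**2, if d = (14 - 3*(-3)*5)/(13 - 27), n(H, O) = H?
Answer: 121/196 ≈ 0.61735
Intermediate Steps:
d = -59/14 (d = (14 + 9*5)/(-14) = (14 + 45)*(-1/14) = 59*(-1/14) = -59/14 ≈ -4.2143)
(n(5, -6) + d)**2 = (5 - 59/14)**2 = (11/14)**2 = 121/196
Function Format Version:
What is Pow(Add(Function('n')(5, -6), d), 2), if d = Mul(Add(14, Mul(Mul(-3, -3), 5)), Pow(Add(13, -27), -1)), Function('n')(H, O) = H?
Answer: Rational(121, 196) ≈ 0.61735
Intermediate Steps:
d = Rational(-59, 14) (d = Mul(Add(14, Mul(9, 5)), Pow(-14, -1)) = Mul(Add(14, 45), Rational(-1, 14)) = Mul(59, Rational(-1, 14)) = Rational(-59, 14) ≈ -4.2143)
Pow(Add(Function('n')(5, -6), d), 2) = Pow(Add(5, Rational(-59, 14)), 2) = Pow(Rational(11, 14), 2) = Rational(121, 196)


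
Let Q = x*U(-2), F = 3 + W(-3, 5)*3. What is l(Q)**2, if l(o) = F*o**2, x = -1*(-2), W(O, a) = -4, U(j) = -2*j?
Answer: 331776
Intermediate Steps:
x = 2
F = -9 (F = 3 - 4*3 = 3 - 12 = -9)
Q = 8 (Q = 2*(-2*(-2)) = 2*4 = 8)
l(o) = -9*o**2
l(Q)**2 = (-9*8**2)**2 = (-9*64)**2 = (-576)**2 = 331776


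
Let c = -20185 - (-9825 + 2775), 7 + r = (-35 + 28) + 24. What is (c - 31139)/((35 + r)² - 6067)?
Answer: 471/43 ≈ 10.953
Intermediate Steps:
r = 10 (r = -7 + ((-35 + 28) + 24) = -7 + (-7 + 24) = -7 + 17 = 10)
c = -13135 (c = -20185 - 1*(-7050) = -20185 + 7050 = -13135)
(c - 31139)/((35 + r)² - 6067) = (-13135 - 31139)/((35 + 10)² - 6067) = -44274/(45² - 6067) = -44274/(2025 - 6067) = -44274/(-4042) = -44274*(-1/4042) = 471/43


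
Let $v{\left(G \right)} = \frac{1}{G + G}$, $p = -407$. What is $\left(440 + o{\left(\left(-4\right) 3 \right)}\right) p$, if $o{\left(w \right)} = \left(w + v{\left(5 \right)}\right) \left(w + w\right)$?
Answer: $- \frac{1476596}{5} \approx -2.9532 \cdot 10^{5}$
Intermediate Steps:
$v{\left(G \right)} = \frac{1}{2 G}$
$o{\left(w \right)} = 2 w \left(\frac{1}{10} + w\right)$ ($o{\left(w \right)} = \left(w + \frac{1}{2 \cdot 5}\right) \left(w + w\right) = \left(w + \frac{1}{2} \cdot \frac{1}{5}\right) 2 w = \left(w + \frac{1}{10}\right) 2 w = \left(\frac{1}{10} + w\right) 2 w = 2 w \left(\frac{1}{10} + w\right)$)
$\left(440 + o{\left(\left(-4\right) 3 \right)}\right) p = \left(440 + \frac{\left(-4\right) 3 \left(1 + 10 \left(\left(-4\right) 3\right)\right)}{5}\right) \left(-407\right) = \left(440 + \frac{1}{5} \left(-12\right) \left(1 + 10 \left(-12\right)\right)\right) \left(-407\right) = \left(440 + \frac{1}{5} \left(-12\right) \left(1 - 120\right)\right) \left(-407\right) = \left(440 + \frac{1}{5} \left(-12\right) \left(-119\right)\right) \left(-407\right) = \left(440 + \frac{1428}{5}\right) \left(-407\right) = \frac{3628}{5} \left(-407\right) = - \frac{1476596}{5}$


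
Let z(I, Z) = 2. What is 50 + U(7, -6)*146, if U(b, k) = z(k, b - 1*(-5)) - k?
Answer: 1218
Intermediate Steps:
U(b, k) = 2 - k
50 + U(7, -6)*146 = 50 + (2 - 1*(-6))*146 = 50 + (2 + 6)*146 = 50 + 8*146 = 50 + 1168 = 1218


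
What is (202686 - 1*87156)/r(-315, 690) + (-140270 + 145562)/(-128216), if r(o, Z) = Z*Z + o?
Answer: 204915671/1016720826 ≈ 0.20155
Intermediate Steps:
r(o, Z) = o + Z**2 (r(o, Z) = Z**2 + o = o + Z**2)
(202686 - 1*87156)/r(-315, 690) + (-140270 + 145562)/(-128216) = (202686 - 1*87156)/(-315 + 690**2) + (-140270 + 145562)/(-128216) = (202686 - 87156)/(-315 + 476100) + 5292*(-1/128216) = 115530/475785 - 1323/32054 = 115530*(1/475785) - 1323/32054 = 7702/31719 - 1323/32054 = 204915671/1016720826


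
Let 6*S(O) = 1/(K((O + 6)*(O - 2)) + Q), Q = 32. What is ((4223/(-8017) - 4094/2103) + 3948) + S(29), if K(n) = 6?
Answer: 1685190264291/427113692 ≈ 3945.5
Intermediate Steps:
S(O) = 1/228 (S(O) = 1/(6*(6 + 32)) = (⅙)/38 = (⅙)*(1/38) = 1/228)
((4223/(-8017) - 4094/2103) + 3948) + S(29) = ((4223/(-8017) - 4094/2103) + 3948) + 1/228 = ((4223*(-1/8017) - 4094*1/2103) + 3948) + 1/228 = ((-4223/8017 - 4094/2103) + 3948) + 1/228 = (-41702567/16859751 + 3948) + 1/228 = 66520594381/16859751 + 1/228 = 1685190264291/427113692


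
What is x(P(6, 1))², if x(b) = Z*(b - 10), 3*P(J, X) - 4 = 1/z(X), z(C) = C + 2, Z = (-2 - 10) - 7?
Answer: 2140369/81 ≈ 26424.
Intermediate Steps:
Z = -19 (Z = -12 - 7 = -19)
z(C) = 2 + C
P(J, X) = 4/3 + 1/(3*(2 + X))
x(b) = 190 - 19*b (x(b) = -19*(b - 10) = -19*(-10 + b) = 190 - 19*b)
x(P(6, 1))² = (190 - 19*(9 + 4*1)/(3*(2 + 1)))² = (190 - 19*(9 + 4)/(3*3))² = (190 - 19*13/(3*3))² = (190 - 19*13/9)² = (190 - 247/9)² = (1463/9)² = 2140369/81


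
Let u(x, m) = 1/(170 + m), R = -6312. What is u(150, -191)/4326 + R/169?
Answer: -573420121/15352974 ≈ -37.349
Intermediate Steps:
u(150, -191)/4326 + R/169 = 1/((170 - 191)*4326) - 6312/169 = (1/4326)/(-21) - 6312*1/169 = -1/21*1/4326 - 6312/169 = -1/90846 - 6312/169 = -573420121/15352974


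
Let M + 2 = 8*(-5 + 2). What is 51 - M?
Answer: 77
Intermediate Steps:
M = -26 (M = -2 + 8*(-5 + 2) = -2 + 8*(-3) = -2 - 24 = -26)
51 - M = 51 - 1*(-26) = 51 + 26 = 77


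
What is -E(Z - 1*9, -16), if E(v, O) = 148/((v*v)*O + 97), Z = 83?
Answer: 148/87519 ≈ 0.0016911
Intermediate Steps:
E(v, O) = 148/(97 + O*v²) (E(v, O) = 148/(v²*O + 97) = 148/(O*v² + 97) = 148/(97 + O*v²))
-E(Z - 1*9, -16) = -148/(97 - 16*(83 - 1*9)²) = -148/(97 - 16*(83 - 9)²) = -148/(97 - 16*74²) = -148/(97 - 16*5476) = -148/(97 - 87616) = -148/(-87519) = -148*(-1)/87519 = -1*(-148/87519) = 148/87519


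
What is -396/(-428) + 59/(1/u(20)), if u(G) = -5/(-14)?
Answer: 32951/1498 ≈ 21.997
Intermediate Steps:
u(G) = 5/14 (u(G) = -5*(-1/14) = 5/14)
-396/(-428) + 59/(1/u(20)) = -396/(-428) + 59/(1/(5/14)) = -396*(-1/428) + 59/(14/5) = 99/107 + 59*(5/14) = 99/107 + 295/14 = 32951/1498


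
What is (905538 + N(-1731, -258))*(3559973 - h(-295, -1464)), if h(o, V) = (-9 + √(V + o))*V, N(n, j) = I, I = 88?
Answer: 3212071579922 + 1325836464*I*√1759 ≈ 3.2121e+12 + 5.5606e+10*I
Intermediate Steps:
N(n, j) = 88
h(o, V) = V*(-9 + √(V + o))
(905538 + N(-1731, -258))*(3559973 - h(-295, -1464)) = (905538 + 88)*(3559973 - (-1464)*(-9 + √(-1464 - 295))) = 905626*(3559973 - (-1464)*(-9 + √(-1759))) = 905626*(3559973 - (-1464)*(-9 + I*√1759)) = 905626*(3559973 - (13176 - 1464*I*√1759)) = 905626*(3559973 + (-13176 + 1464*I*√1759)) = 905626*(3546797 + 1464*I*√1759) = 3212071579922 + 1325836464*I*√1759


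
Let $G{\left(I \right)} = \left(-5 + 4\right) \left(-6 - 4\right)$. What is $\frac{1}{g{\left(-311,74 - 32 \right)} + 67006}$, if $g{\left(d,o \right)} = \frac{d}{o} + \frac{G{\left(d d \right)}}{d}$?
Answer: $\frac{13062}{875135231} \approx 1.4926 \cdot 10^{-5}$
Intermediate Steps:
$G{\left(I \right)} = 10$ ($G{\left(I \right)} = \left(-1\right) \left(-10\right) = 10$)
$g{\left(d,o \right)} = \frac{10}{d} + \frac{d}{o}$ ($g{\left(d,o \right)} = \frac{d}{o} + \frac{10}{d} = \frac{10}{d} + \frac{d}{o}$)
$\frac{1}{g{\left(-311,74 - 32 \right)} + 67006} = \frac{1}{\left(\frac{10}{-311} - \frac{311}{74 - 32}\right) + 67006} = \frac{1}{\left(10 \left(- \frac{1}{311}\right) - \frac{311}{74 - 32}\right) + 67006} = \frac{1}{\left(- \frac{10}{311} - \frac{311}{42}\right) + 67006} = \frac{1}{- \frac{97141}{13062} + 67006} = \frac{1}{\frac{875135231}{13062}} = \frac{13062}{875135231}$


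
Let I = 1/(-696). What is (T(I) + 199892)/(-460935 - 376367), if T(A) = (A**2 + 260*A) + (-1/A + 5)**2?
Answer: -334873208929/405602485632 ≈ -0.82562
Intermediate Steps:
I = -1/696 ≈ -0.0014368
T(A) = A**2 + (5 - 1/A)**2 + 260*A (T(A) = (A**2 + 260*A) + (5 - 1/A)**2 = A**2 + (5 - 1/A)**2 + 260*A)
(T(I) + 199892)/(-460935 - 376367) = (((-1 + 5*(-1/696))**2 + (-1/696)**3*(260 - 1/696))/(-1/696)**2 + 199892)/(-460935 - 376367) = (484416*((-1 - 5/696)**2 - 1/337153536*180959/696) + 199892)/(-837302) = (484416*((-701/696)**2 - 180959/234658861056) + 199892)*(-1/837302) = (484416*(491401/484416 - 180959/234658861056) + 199892)*(-1/837302) = (484416*(238042325857/234658861056) + 199892)*(-1/837302) = (238042325857/484416 + 199892)*(-1/837302) = (334873208929/484416)*(-1/837302) = -334873208929/405602485632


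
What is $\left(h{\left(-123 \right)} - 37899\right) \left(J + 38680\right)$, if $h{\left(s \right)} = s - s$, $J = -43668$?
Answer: $189040212$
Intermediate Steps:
$h{\left(s \right)} = 0$
$\left(h{\left(-123 \right)} - 37899\right) \left(J + 38680\right) = \left(0 - 37899\right) \left(-43668 + 38680\right) = \left(-37899\right) \left(-4988\right) = 189040212$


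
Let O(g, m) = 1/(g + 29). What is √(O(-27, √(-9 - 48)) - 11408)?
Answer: 39*I*√30/2 ≈ 106.81*I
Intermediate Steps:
O(g, m) = 1/(29 + g)
√(O(-27, √(-9 - 48)) - 11408) = √(1/(29 - 27) - 11408) = √(1/2 - 11408) = √(½ - 11408) = √(-22815/2) = 39*I*√30/2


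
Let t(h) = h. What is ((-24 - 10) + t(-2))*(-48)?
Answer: 1728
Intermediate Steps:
((-24 - 10) + t(-2))*(-48) = ((-24 - 10) - 2)*(-48) = (-34 - 2)*(-48) = -36*(-48) = 1728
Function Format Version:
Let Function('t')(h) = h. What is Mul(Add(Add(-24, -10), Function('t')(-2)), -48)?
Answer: 1728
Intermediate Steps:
Mul(Add(Add(-24, -10), Function('t')(-2)), -48) = Mul(Add(Add(-24, -10), -2), -48) = Mul(Add(-34, -2), -48) = Mul(-36, -48) = 1728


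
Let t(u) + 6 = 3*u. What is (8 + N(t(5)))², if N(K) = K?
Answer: 289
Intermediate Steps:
t(u) = -6 + 3*u
(8 + N(t(5)))² = (8 + (-6 + 3*5))² = (8 + (-6 + 15))² = (8 + 9)² = 17² = 289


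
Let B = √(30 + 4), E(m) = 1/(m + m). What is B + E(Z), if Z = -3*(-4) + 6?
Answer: 1/36 + √34 ≈ 5.8587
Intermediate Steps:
Z = 18 (Z = 12 + 6 = 18)
E(m) = 1/(2*m)
B = √34 ≈ 5.8309
B + E(Z) = √34 + (½)/18 = √34 + (½)*(1/18) = √34 + 1/36 = 1/36 + √34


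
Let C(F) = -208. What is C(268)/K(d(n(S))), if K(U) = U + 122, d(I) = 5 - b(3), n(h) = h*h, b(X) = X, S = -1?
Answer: -52/31 ≈ -1.6774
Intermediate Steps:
n(h) = h**2
d(I) = 2 (d(I) = 5 - 1*3 = 5 - 3 = 2)
K(U) = 122 + U
C(268)/K(d(n(S))) = -208/(122 + 2) = -208/124 = -208*1/124 = -52/31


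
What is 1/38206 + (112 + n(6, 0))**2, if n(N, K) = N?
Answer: 531980345/38206 ≈ 13924.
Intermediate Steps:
1/38206 + (112 + n(6, 0))**2 = 1/38206 + (112 + 6)**2 = 1/38206 + 118**2 = 1/38206 + 13924 = 531980345/38206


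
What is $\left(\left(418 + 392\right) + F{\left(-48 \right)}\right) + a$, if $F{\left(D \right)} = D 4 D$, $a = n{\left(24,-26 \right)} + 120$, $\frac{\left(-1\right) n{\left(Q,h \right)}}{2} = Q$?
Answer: $10098$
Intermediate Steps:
$n{\left(Q,h \right)} = - 2 Q$
$a = 72$ ($a = \left(-2\right) 24 + 120 = -48 + 120 = 72$)
$F{\left(D \right)} = 4 D^{2}$ ($F{\left(D \right)} = 4 D D = 4 D^{2}$)
$\left(\left(418 + 392\right) + F{\left(-48 \right)}\right) + a = \left(\left(418 + 392\right) + 4 \left(-48\right)^{2}\right) + 72 = \left(810 + 4 \cdot 2304\right) + 72 = \left(810 + 9216\right) + 72 = 10026 + 72 = 10098$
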